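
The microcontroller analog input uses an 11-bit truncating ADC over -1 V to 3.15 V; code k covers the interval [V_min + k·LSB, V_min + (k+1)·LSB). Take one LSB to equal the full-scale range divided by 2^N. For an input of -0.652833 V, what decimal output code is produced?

171

The full-scale span is 3.15 − (-1) = 4.15 V. LSB = 4.15 V / 2^11 ≈ 2.026 mV.
V_in − V_min = -0.652833 − (-1) = 0.347167 V.
Divide by LSB: 0.347167 × 2048/4.15 = 171.3248.
Truncating gives code 171.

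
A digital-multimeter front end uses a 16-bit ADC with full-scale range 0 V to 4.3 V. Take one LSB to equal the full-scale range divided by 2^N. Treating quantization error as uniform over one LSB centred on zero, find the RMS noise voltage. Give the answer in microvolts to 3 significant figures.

18.9 µV

Range is 4.3 V.
Step size = 4.3/65536 V = 65.613 µV.
For a uniform distribution on [−LSB/2, +LSB/2], V_rms = LSB/√12 = 65.613 µV/3.4641 = 18.9 µV.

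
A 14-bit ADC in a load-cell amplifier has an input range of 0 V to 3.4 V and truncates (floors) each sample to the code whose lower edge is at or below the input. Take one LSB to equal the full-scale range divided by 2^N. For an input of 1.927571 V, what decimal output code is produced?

Full-scale range = 3.4 V. LSB = 3.4 V / 2^14 ≈ 207.5 µV.
V_in − V_min = 1.927571 − (0) = 1.927571 V.
Divide by LSB: 1.927571 × 16384/3.4 = 9288.6245.
Truncating gives code 9288.

9288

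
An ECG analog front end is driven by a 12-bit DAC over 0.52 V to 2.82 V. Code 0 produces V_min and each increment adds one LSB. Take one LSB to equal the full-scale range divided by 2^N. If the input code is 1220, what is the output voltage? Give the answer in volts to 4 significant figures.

Range = 2.82 − (0.52) = 2.3 V. LSB = 2.3 V / 2^12.
V_out = V_min + code × LSB = 0.52 V + 1220 × 2.3 V / 4096
      = 0.52 V + 0.685059 V = 1.20506 V.

1.205 V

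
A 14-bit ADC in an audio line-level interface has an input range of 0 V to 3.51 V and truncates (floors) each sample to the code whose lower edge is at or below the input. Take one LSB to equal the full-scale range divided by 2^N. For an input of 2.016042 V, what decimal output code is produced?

Span = 3.51 V. LSB = 3.51 V / 2^14 ≈ 214.2 µV.
(V_in − V_min) × 2^14/range = (2.016042 − (0)) × 16384/3.51 = 9410.493.
Floor → code = 9410.

9410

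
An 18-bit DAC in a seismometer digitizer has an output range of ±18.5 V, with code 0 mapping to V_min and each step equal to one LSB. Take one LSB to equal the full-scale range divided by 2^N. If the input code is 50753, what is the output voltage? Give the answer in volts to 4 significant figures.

-11.34 V

Span: 18.5 V − (-18.5 V) = 37 V. LSB = 37 V / 2^18.
V_out = V_min + code × LSB = -18.5 V + 50753 × 37 V / 262144
      = -18.5 + 7.16347 = -11.3365 V.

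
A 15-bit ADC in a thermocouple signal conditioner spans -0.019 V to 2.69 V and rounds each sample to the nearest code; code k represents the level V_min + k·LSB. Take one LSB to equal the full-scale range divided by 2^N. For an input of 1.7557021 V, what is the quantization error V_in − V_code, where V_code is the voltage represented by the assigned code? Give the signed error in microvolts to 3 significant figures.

Full-scale range = 2.69 V − (-0.019 V) = 2.709 V. LSB = 2.709 V / 2^15 ≈ 82.67 µV.
Position in LSBs: (1.7557021 − (-0.019)) × 32768/2.709 = 21466.7547; rounding gives k = 21467.
V_code = V_min + k × range/2^15 = -0.019 + 21467 × 2.709/32768 = 1.7557223816 V.
Error = V_in − V_code = 1.7557021 − (1.7557223816) = −20.3 µV.

−20.3 µV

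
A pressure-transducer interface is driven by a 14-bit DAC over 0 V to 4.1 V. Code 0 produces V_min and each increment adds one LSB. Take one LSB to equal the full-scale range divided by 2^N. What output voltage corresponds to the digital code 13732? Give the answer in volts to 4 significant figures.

3.436 V

Span = 4.1 V. LSB = 4.1 V / 2^14.
Output = V_min + (13732/16384) × range = 0 + 0.838135 × 4.1 V
      = 0 V + 3.43635 V = 3.43635 V.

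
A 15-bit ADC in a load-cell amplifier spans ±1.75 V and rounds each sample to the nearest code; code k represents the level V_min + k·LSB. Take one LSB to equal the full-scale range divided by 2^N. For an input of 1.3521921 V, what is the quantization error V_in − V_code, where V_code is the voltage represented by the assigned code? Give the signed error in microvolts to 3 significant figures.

Range = 1.75 − (-1.75) = 3.5 V. LSB = 3.5 V / 2^15 ≈ 106.8 µV.
(1.3521921 − (-1.75)) / LSB = 3.1021921 × 32768/3.5 = 29043.6088. Nearest integer: k = 29044.
V_code = -1.75 + (29044/32768) × 3.5 = 1.3522338867 V.
Error = V_in − V_code = 1.3521921 − (1.3522338867) = −41.8 µV.

−41.8 µV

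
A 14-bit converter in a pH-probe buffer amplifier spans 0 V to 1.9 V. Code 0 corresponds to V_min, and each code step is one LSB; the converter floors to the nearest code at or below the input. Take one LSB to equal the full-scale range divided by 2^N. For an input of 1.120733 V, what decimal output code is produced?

9664

Full-scale range = 1.9 V. LSB = 1.9 V / 2^14 ≈ 116.0 µV.
V_in − V_min = 1.120733 − (0) = 1.120733 V.
Divide by LSB: 1.120733 × 16384/1.9 = 9664.2576.
Truncating gives code 9664.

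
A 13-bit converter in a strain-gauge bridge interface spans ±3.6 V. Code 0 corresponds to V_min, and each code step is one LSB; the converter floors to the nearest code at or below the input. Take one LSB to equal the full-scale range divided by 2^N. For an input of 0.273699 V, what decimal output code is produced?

4407

Full-scale range = 3.6 V − (-3.6 V) = 7.2 V. LSB = 7.2 V / 2^13 ≈ 0.8789 mV.
V_in − V_min = 0.273699 − (-3.6) = 3.873699 V.
Divide by LSB: 3.873699 × 8192/7.2 = 4407.4086.
Truncating gives code 4407.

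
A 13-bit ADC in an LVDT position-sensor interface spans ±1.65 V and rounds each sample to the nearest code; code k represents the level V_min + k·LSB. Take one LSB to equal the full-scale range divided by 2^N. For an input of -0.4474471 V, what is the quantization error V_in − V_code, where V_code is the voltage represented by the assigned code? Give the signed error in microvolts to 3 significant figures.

+99.3 µV

The full-scale span is 1.65 − (-1.65) = 3.3 V. LSB = 3.3 V / 2^13 ≈ 402.8 µV.
Position in LSBs: (-0.4474471 − (-1.65)) × 8192/3.3 = 2985.2465; rounding gives k = 2985.
V_code = V_min + k × range/2^13 = -1.65 + 2985 × 3.3/8192 = -0.4475463867 V.
V_in − V_code = -0.4474471 − (-0.4475463867) = +99.3 µV.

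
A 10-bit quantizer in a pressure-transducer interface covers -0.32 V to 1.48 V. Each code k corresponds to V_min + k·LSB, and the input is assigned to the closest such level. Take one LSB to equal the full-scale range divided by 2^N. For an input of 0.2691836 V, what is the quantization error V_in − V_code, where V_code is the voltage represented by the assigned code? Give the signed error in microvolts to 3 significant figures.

Range = 1.48 − (-0.32) = 1.8 V. LSB = 1.8 V / 2^10 ≈ 1.758 mV.
Position in LSBs: (0.2691836 − (-0.32)) × 1024/1.8 = 335.1800; rounding gives k = 335.
V_code = V_min + k × range/2^10 = -0.32 + 335 × 1.8/1024 = 0.2688671875 V.
Error = V_in − V_code = 0.2691836 − (0.2688671875) = +316 µV.

+316 µV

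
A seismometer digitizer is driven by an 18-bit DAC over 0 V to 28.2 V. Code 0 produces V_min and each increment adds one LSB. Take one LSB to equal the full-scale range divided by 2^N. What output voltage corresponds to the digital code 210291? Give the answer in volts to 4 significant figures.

22.62 V

V_FS = 28.2 V. LSB = 28.2 V / 2^18.
V_out = V_min + code × LSB = 0 V + 210291 × 28.2 V / 262144
      = 0 V + 22.6219 V = 22.6219 V.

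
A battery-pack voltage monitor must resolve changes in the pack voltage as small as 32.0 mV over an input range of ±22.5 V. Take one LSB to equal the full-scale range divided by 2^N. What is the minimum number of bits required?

The full-scale span is 22.5 − (-22.5) = 45 V.
45 V / 32.0 mV = 1406. Since 2^10 = 1024 and 2^11 = 2048, N = 11.

11 bits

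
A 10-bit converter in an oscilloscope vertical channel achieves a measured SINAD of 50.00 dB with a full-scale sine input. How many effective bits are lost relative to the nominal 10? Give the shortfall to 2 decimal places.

1.99 bits

Effective bits = (50.00 − 1.76)/6.02 = 8.0133.
10 − 8.0133 = 1.99 bits below nominal.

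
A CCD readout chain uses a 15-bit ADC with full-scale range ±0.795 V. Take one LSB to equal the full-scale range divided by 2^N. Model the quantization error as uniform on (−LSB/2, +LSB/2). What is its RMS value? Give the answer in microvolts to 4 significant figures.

The full-scale span is 0.795 − (-0.795) = 1.59 V.
One LSB is 1.59 V / 32768 = 48.5229 µV.
V_rms = LSB/√12 = 48.5229 µV / √12 = 14.01 µV.

14.01 µV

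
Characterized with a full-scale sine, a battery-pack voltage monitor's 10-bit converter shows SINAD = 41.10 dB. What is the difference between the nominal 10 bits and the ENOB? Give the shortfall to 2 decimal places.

Effective bits = (41.10 − 1.76)/6.02 = 6.5349.
Shortfall = 10 − 6.5349 = 3.4651 bits.

3.47 bits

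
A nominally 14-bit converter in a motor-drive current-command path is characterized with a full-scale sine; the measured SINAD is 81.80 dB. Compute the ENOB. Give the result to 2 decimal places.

(81.80 − 1.76) / 6.02 = 80.04/6.02 = 13.2957 effective bits.

13.30 bits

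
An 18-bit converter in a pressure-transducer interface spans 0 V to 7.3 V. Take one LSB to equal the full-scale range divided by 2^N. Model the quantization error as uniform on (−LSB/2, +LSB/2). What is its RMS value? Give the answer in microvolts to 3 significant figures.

8.04 µV

Full-scale range = 7.3 V.
LSB = 7.3 V / 2^18 = 27.847 µV.
V_rms = LSB/√12 = 27.847 µV / √12 = 8.04 µV.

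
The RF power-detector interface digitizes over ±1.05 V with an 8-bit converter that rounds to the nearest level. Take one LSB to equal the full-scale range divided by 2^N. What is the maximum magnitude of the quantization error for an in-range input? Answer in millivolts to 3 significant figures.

4.10 mV

The full-scale span is 1.05 − (-1.05) = 2.1 V.
LSB = 2.1 V / 2^8 = 8.2031 mV.
Worst-case error for round-to-nearest is half an LSB: 4.10 mV.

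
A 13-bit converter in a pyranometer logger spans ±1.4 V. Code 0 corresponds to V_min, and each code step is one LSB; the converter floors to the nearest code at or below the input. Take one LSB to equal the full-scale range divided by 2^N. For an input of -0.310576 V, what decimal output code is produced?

3187

Span: 1.4 V − (-1.4 V) = 2.8 V. LSB = 2.8 V / 2^13 ≈ 341.8 µV.
V_in − V_min = -0.310576 − (-1.4) = 1.089424 V.
Divide by LSB: 1.089424 × 8192/2.8 = 3187.3434.
Truncating gives code 3187.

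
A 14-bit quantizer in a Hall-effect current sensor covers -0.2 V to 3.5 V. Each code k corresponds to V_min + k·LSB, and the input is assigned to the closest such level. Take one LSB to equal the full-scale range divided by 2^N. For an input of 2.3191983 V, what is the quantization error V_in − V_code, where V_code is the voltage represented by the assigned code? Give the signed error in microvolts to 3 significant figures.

+63.8 µV

The full-scale span is 3.5 − (-0.2) = 3.7 V. LSB = 3.7 V / 2^14 ≈ 225.8 µV.
(V_in − V_min)/LSB = (2.3191983 − (-0.2)) × 16384/3.7 = 11155.2824 → nearest code k = 11155.
V_code = -0.2 + (11155/16384) × 3.7 = 2.3191345215 V.
V_in − V_code = 2.3191983 − (2.3191345215) = +63.8 µV.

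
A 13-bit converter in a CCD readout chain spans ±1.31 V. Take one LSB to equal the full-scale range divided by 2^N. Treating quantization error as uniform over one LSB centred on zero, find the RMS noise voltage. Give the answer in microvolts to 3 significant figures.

92.3 µV

The full-scale span is 1.31 − (-1.31) = 2.62 V.
One LSB is 2.62 V / 8192 = 319.82 µV.
V_rms = LSB/√12 = 319.82 µV / √12 = 92.3 µV.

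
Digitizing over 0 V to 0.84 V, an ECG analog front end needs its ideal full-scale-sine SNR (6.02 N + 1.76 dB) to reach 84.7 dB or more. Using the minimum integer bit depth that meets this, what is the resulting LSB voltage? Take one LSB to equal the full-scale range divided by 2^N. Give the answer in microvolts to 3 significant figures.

51.3 µV

V_FS = 0.84 V.
Solving 6.02 N ≥ 84.7 − 1.76: N ≥ 13.777. Round up → N = 14.
LSB = 0.84 V ÷ 2^14 = 0.84/16384 V = 51.3 µV.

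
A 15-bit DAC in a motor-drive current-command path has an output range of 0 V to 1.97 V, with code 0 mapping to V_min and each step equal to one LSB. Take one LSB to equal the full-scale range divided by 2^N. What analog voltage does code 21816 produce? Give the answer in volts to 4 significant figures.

Range is 1.97 V. LSB = 1.97 V / 2^15.
V_out = 0 + 21816 × (1.97/32768) V
      = 0 V + 1.31157 V = 1.31157 V.

1.312 V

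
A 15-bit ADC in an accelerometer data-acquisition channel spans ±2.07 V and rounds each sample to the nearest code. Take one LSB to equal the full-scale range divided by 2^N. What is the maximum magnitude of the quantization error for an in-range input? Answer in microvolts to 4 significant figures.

63.17 µV

Full-scale range = 2.07 V − (-2.07 V) = 4.14 V.
One LSB is 4.14 V / 32768 = 126.343 µV.
A rounding quantizer has |error| ≤ LSB/2 = 63.17 µV.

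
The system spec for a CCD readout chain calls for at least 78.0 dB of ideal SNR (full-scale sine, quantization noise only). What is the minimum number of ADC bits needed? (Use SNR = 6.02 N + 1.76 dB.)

13 bits

6.02 N + 1.76 ≥ 78.0 gives N ≥ 12.664, so the minimum integer is 13.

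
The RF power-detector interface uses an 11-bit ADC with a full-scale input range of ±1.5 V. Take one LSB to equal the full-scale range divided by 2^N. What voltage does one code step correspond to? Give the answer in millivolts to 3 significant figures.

Span: 1.5 V − (-1.5 V) = 3 V.
2^11 = 2048 levels.
Step size = 3/2048 V = 1.46 mV.

1.46 mV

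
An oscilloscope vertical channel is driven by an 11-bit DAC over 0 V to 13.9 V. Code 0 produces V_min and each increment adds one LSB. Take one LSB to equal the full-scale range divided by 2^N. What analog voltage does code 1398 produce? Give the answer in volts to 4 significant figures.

9.488 V

V_FS = 13.9 V. LSB = 13.9 V / 2^11.
Output = V_min + (1398/2048) × range = 0 + 0.682617 × 13.9 V
      = 0 V + 9.48838 V = 9.48838 V.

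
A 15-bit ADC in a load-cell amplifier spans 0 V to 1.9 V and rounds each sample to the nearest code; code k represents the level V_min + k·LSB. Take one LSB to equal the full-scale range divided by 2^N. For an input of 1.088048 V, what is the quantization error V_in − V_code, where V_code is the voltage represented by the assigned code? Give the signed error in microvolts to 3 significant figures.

Range is 1.9 V. LSB = 1.9 V / 2^15 ≈ 57.98 µV.
Position in LSBs: (1.088048 − (0)) × 32768/1.9 = 18764.8194; rounding gives k = 18765.
V_code = V_min + k × range/2^15 = 0 + 18765 × 1.9/32768 = 1.0880584717 V.
V_in − V_code = 1.088048 − (1.0880584717) = −10.5 µV.

−10.5 µV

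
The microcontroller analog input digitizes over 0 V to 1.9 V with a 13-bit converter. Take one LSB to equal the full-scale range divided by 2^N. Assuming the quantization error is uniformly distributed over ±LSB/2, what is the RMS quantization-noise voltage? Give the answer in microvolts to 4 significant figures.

Range is 1.9 V.
Step size = 1.9/8192 V = 231.934 µV.
For a uniform distribution on [−LSB/2, +LSB/2], V_rms = LSB/√12 = 231.934 µV/3.4641 = 66.95 µV.

66.95 µV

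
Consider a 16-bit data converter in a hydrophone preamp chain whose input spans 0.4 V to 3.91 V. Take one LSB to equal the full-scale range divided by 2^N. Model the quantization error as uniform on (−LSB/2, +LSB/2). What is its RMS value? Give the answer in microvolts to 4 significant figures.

The full-scale span is 3.91 − (0.4) = 3.51 V.
One LSB is 3.51 V / 65536 = 53.5583 µV.
σ_q = LSB/√12 = 53.5583 µV/3.4641 = 15.46 µV.

15.46 µV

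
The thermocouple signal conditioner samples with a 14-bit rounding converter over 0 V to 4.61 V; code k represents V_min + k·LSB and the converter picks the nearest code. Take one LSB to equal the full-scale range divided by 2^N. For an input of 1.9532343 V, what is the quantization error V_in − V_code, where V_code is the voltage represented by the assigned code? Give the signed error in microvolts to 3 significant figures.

−50.6 µV

Span = 4.61 V. LSB = 4.61 V / 2^14 ≈ 281.4 µV.
Position in LSBs: (1.9532343 − (0)) × 16384/4.61 = 6941.8201; rounding gives k = 6942.
V_code = V_min + k × range/2^14 = 0 + 6942 × 4.61/16384 = 1.9532849121 V.
V_in − V_code = 1.9532343 − (1.9532849121) = −50.6 µV.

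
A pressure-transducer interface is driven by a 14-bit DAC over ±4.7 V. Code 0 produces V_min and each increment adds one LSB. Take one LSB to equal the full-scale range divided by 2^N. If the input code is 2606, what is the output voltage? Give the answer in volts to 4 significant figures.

Full-scale range = 4.7 V − (-4.7 V) = 9.4 V. LSB = 9.4 V / 2^14.
V_out = V_min + code × LSB = -4.7 V + 2606 × 9.4 V / 16384
      = -4.7 V + 1.49514 V = -3.20486 V.

-3.205 V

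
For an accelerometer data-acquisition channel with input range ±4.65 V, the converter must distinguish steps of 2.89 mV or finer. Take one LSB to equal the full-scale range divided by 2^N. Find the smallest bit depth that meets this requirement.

12 bits

The full-scale span is 4.65 − (-4.65) = 9.3 V.
Levels needed ≥ 9.3/2.89 mV = 3218. 2^12 = 4096 suffices, so N_min = 12.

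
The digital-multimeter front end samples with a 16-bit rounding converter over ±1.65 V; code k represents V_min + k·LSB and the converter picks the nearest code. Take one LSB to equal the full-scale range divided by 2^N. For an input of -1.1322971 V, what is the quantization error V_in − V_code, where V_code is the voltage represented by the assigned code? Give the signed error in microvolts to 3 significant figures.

Span: 1.65 V − (-1.65 V) = 3.3 V. LSB = 3.3 V / 2^16 ≈ 50.35 µV.
(-1.1322971 − (-1.65)) / LSB = 0.5177029 × 65536/3.3 = 10281.2658. Nearest integer: k = 10281.
V_code = V_min + k × range/2^16 = -1.65 + 10281 × 3.3/65536 = -1.1323104858 V.
V_in − V_code = -1.1322971 − (-1.1323104858) = +13.4 µV.

+13.4 µV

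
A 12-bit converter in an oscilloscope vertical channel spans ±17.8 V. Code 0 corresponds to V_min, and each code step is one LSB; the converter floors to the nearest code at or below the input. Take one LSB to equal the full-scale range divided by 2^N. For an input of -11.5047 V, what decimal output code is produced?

724

Range = 17.8 − (-17.8) = 35.6 V. LSB = 35.6 V / 2^12 ≈ 8.691 mV.
code = ⌊(V_in − V_min)/LSB⌋ = ⌊(V_in − V_min) × 2^12 / range⌋
     = ⌊(-11.5047 − (-17.8)) × 4096 / 35.6⌋ = ⌊6.2953 × 4096/35.6⌋
     = ⌊724.313⌋ = 724.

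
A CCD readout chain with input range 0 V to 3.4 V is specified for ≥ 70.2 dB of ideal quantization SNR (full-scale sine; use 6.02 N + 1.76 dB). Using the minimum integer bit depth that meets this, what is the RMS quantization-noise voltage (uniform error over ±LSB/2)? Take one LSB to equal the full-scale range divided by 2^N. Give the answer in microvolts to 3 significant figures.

V_FS = 3.4 V.
N ≥ (70.2 − 1.76)/6.02 = 11.369 → N_min = 12.
One LSB is 3.4 V / 4096 = 0.83008 mV.
σ_q = LSB/√12 = 0.83008 mV/3.4641 = 240 µV.

240 µV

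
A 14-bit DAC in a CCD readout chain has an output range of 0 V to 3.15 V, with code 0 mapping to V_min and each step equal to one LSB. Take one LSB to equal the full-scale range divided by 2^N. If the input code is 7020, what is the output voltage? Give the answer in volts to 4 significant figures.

1.350 V

Full-scale range = 3.15 V. LSB = 3.15 V / 2^14.
V_out = 0 + 7020 × (3.15/16384) V
      = 0 V + 1.34967 V = 1.34967 V.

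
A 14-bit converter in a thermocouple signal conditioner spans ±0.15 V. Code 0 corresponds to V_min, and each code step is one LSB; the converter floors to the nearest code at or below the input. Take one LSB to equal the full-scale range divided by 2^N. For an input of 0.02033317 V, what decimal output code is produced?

Range = 0.15 − (-0.15) = 0.3 V. LSB = 0.3 V / 2^14 ≈ 18.31 µV.
V_in − V_min = 0.02033317 − (-0.15) = 0.17033317 V.
Divide by LSB: 0.17033317 × 16384/0.3 = 9302.4622.
Truncating gives code 9302.

9302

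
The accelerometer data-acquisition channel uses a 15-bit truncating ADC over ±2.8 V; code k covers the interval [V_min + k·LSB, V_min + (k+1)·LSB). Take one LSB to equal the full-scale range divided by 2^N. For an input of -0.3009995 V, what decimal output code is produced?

14622

Range = 2.8 − (-2.8) = 5.6 V. LSB = 5.6 V / 2^15 ≈ 170.9 µV.
code = ⌊(V_in − V_min)/LSB⌋ = ⌊(V_in − V_min) × 2^15 / range⌋
     = ⌊(-0.3009995 − (-2.8)) × 32768 / 5.6⌋ = ⌊2.4990005 × 32768/5.6⌋
     = ⌊14622.723⌋ = 14622.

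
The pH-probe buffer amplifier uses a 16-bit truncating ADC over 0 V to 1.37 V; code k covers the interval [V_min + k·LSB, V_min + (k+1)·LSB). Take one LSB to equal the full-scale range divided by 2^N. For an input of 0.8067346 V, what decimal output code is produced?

Range is 1.37 V. LSB = 1.37 V / 2^16 ≈ 20.90 µV.
(V_in − V_min) × 2^16/range = (0.8067346 − (0)) × 65536/1.37 = 38591.357.
Floor → code = 38591.

38591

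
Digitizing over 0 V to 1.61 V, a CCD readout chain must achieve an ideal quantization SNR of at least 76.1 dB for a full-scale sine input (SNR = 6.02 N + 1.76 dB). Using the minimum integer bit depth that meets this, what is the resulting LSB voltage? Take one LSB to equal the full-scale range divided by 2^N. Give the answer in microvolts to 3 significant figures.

197 µV

Full-scale range = 1.61 V.
N ≥ (76.1 − 1.76)/6.02 = 12.349 → N_min = 13.
LSB = 1.61 V ÷ 2^13 = 1.61/8192 V = 197 µV.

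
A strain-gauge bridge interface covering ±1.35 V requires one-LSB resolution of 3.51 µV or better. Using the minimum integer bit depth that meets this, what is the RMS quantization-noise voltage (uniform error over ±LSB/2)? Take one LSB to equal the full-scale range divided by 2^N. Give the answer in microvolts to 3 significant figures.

0.743 µV

Full-scale range = 1.35 V − (-1.35 V) = 2.7 V.
Required number of levels: 2.7/3.51 µV = 769230; smallest N with 2^N ≥ that is 20.
One LSB is 2.7 V / 1048576 = 2.5749 µV.
RMS noise = LSB/√12 = 0.743 µV.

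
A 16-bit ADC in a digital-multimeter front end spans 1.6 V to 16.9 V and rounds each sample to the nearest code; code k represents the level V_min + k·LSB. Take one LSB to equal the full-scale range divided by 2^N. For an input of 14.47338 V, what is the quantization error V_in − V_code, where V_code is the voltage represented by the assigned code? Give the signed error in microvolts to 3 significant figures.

Full-scale range = 16.9 V − (1.6 V) = 15.3 V. LSB = 15.3 V / 2^16 ≈ 233.5 µV.
Position in LSBs: (14.47338 − (1.6)) × 65536/15.3 = 55141.8191; rounding gives k = 55142.
V_code = 1.6 + (55142/65536) × 15.3 = 14.473422241 V.
V_in − V_code = 14.47338 − (14.473422241) = −42.2 µV.

−42.2 µV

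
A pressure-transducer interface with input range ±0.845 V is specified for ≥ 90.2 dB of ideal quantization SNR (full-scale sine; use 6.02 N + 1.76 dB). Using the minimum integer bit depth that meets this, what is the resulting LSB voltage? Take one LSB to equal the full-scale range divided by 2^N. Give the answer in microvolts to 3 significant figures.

51.6 µV

Range = 0.845 − (-0.845) = 1.69 V.
Required N = ⌈(90.2 − 1.76)/6.02⌉ = ⌈14.691⌉ = 15.
Step size = 1.69/32768 V = 51.6 µV.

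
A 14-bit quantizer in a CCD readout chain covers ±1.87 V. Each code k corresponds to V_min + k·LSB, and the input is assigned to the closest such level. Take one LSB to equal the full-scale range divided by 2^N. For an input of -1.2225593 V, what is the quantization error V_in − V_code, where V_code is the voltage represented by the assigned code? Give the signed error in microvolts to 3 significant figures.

+62.8 µV

Span: 1.87 V − (-1.87 V) = 3.74 V. LSB = 3.74 V / 2^14 ≈ 228.3 µV.
(-1.2225593 − (-1.87)) / LSB = 0.6474407 × 16384/3.74 = 2836.2750. Nearest integer: k = 2836.
V_code = -1.87 + (2836/16384) × 3.74 = -1.2226220703 V.
e = -1.2225593 − (-1.2226220703) = +62.8 µV.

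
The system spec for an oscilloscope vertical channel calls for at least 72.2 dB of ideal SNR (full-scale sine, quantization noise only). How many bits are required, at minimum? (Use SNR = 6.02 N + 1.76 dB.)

Solving 6.02 N ≥ 72.2 − 1.76: N ≥ 11.701. Round up → N = 12.

12 bits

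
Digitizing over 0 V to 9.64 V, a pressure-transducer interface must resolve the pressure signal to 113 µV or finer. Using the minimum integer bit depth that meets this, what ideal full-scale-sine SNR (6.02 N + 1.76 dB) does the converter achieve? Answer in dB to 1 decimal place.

104.1 dB

Span = 9.64 V.
Need 2^N ≥ 9.64 V / 113 µV = 85310 → N_min = 17.
Ideal SNR at N = 17: 6.02·17 + 1.76 = 104.1 dB.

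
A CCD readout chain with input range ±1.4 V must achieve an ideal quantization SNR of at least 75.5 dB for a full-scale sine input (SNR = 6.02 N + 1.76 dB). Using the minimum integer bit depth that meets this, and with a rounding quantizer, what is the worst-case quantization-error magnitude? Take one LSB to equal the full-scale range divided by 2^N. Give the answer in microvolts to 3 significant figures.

Span: 1.4 V − (-1.4 V) = 2.8 V.
N ≥ (75.5 − 1.76)/6.02 = 12.249 → N_min = 13.
LSB = 2.8 V / 2^13 = 341.80 µV.
|e|_max = LSB/2 = 171 µV.

171 µV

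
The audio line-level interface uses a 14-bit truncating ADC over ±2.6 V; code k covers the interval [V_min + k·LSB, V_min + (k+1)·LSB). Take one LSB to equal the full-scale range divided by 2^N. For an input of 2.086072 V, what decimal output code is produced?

14764

Span: 2.6 V − (-2.6 V) = 5.2 V. LSB = 5.2 V / 2^14 ≈ 317.4 µV.
(V_in − V_min) × 2^14/range = (2.086072 − (-2.6)) × 16384/5.2 = 14764.731.
Floor → code = 14764.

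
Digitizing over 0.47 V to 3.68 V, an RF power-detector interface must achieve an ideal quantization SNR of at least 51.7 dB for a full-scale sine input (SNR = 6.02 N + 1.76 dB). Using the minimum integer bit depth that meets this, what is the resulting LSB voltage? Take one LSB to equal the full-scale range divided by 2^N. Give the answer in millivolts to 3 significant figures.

Range = 3.68 − (0.47) = 3.21 V.
Solving 6.02 N ≥ 51.7 − 1.76: N ≥ 8.296. Round up → N = 9.
LSB = 3.21 V / 2^9 = 6.27 mV.

6.27 mV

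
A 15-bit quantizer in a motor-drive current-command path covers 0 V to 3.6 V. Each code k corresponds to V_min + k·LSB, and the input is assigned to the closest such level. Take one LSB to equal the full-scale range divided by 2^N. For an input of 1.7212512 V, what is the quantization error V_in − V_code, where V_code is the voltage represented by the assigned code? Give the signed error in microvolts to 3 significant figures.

Span = 3.6 V. LSB = 3.6 V / 2^15 ≈ 109.9 µV.
(V_in − V_min)/LSB = (1.7212512 − (0)) × 32768/3.6 = 15667.2109 → nearest code k = 15667.
V_code = 0 + (15667/32768) × 3.6 = 1.7212280273 V.
e = 1.7212512 − (1.7212280273) = +23.2 µV.

+23.2 µV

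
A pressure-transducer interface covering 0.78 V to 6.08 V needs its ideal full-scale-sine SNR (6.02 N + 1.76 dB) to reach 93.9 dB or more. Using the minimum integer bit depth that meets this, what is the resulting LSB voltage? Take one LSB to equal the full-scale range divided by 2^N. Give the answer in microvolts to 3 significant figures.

80.9 µV

Span: 6.08 V − (0.78 V) = 5.3 V.
N ≥ (93.9 − 1.76)/6.02 = 15.306 → N_min = 16.
LSB = 5.3 V ÷ 2^16 = 5.3/65536 V = 80.9 µV.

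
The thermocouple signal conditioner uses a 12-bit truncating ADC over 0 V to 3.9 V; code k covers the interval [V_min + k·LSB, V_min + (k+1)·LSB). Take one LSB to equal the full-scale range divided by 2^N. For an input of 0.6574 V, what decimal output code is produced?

Full-scale range = 3.9 V. LSB = 3.9 V / 2^12 ≈ 0.9521 mV.
(V_in − V_min) × 2^12/range = (0.6574 − (0)) × 4096/3.9 = 690.439.
Floor → code = 690.

690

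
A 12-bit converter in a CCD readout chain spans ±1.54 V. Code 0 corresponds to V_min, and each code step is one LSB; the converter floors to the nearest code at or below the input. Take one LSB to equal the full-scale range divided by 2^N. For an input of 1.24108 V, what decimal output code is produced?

The full-scale span is 1.54 − (-1.54) = 3.08 V. LSB = 3.08 V / 2^12 ≈ 0.7520 mV.
code = ⌊(V_in − V_min)/LSB⌋ = ⌊(V_in − V_min) × 2^12 / range⌋
     = ⌊(1.24108 − (-1.54)) × 4096 / 3.08⌋ = ⌊2.78108 × 4096/3.08⌋
     = ⌊3698.475⌋ = 3698.

3698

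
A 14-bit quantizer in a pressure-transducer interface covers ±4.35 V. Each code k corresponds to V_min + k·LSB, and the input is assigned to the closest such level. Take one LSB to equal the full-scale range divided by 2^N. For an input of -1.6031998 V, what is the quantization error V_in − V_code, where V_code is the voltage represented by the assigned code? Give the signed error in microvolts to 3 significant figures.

The full-scale span is 4.35 − (-4.35) = 8.7 V. LSB = 8.7 V / 2^14 ≈ 0.5310 mV.
(V_in − V_min)/LSB = (-1.6031998 − (-4.35)) × 16384/8.7 = 5172.8247 → nearest code k = 5173.
V_code = -4.35 + (5173/16384) × 8.7 = -1.6031066895 V.
Error = V_in − V_code = -1.6031998 − (-1.6031066895) = −93.1 µV.

−93.1 µV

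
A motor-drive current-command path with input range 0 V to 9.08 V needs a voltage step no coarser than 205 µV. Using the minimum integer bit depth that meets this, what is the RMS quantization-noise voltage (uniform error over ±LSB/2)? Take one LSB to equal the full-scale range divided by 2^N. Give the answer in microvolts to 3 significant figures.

Span = 9.08 V.
9.08 V / 205 µV = 44290. Since 2^15 = 32768 and 2^16 = 65536, N = 16.
One LSB is 9.08 V / 65536 = 138.55 µV.
RMS noise = LSB/√12 = 40.0 µV.

40.0 µV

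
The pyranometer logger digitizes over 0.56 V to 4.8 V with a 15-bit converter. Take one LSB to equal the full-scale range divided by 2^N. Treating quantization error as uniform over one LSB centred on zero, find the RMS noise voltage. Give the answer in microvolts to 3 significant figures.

Range = 4.8 − (0.56) = 4.24 V.
LSB = 4.24 V / 2^15 = 129.39 µV.
For a uniform distribution on [−LSB/2, +LSB/2], V_rms = LSB/√12 = 129.39 µV/3.4641 = 37.4 µV.

37.4 µV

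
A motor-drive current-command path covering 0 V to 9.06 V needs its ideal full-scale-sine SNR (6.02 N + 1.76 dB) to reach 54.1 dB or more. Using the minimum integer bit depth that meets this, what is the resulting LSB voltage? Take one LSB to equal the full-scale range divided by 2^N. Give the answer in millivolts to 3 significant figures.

Span = 9.06 V.
Solving 6.02 N ≥ 54.1 − 1.76: N ≥ 8.694. Round up → N = 9.
Step size = 9.06/512 V = 17.7 mV.

17.7 mV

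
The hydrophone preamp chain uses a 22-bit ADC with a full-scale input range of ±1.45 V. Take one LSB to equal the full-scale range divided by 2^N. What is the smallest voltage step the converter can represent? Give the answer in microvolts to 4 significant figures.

0.6914 µV

Full-scale range = 1.45 V − (-1.45 V) = 2.9 V.
There are 2^22 = 4194304 steps.
One LSB is 2.9 V / 4194304 = 0.6914 µV.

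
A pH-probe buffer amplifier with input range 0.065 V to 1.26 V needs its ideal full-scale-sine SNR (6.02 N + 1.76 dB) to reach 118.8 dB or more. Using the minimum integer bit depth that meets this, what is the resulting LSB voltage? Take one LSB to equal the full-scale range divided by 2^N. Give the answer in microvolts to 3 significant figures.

Span: 1.26 V − (0.065 V) = 1.195 V.
6.02 N + 1.76 ≥ 118.8 gives N ≥ 19.442, so the minimum integer is 20.
LSB = 1.195 V ÷ 2^20 = 1.195/1048576 V = 1.14 µV.

1.14 µV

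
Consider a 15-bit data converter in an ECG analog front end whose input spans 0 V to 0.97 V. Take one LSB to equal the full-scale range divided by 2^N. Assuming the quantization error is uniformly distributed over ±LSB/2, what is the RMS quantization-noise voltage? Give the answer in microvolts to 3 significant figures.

8.55 µV

Span = 0.97 V.
LSB = 0.97 V ÷ 2^15 = 0.97/32768 V = 29.602 µV.
σ_q = LSB/√12 = 29.602 µV/3.4641 = 8.55 µV.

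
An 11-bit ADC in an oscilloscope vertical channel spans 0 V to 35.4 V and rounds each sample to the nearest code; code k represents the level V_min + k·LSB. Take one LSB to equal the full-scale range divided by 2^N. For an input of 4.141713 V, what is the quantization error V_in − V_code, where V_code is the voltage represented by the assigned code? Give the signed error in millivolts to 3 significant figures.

Range is 35.4 V. LSB = 35.4 V / 2^11 ≈ 17.29 mV.
Position in LSBs: (4.141713 − (0)) × 2048/35.4 = 239.6110; rounding gives k = 240.
Reconstructed level: 0 + 240 × 35.4/2048 V = 4.148437500 V.
V_in − V_code = 4.141713 − (4.148437500) = −6.72 mV.

−6.72 mV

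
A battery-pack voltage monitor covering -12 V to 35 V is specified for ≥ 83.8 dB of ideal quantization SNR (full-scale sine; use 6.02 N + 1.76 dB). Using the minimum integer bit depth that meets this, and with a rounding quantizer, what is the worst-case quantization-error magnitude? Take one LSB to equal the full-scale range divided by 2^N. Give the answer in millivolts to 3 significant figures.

Full-scale range = 35 V − (-12 V) = 47 V.
Required N = ⌈(83.8 − 1.76)/6.02⌉ = ⌈13.628⌉ = 14.
LSB = 47 V ÷ 2^14 = 47/16384 V = 2.8687 mV.
Max error for round-to-nearest is LSB/2 = 1.43 mV.

1.43 mV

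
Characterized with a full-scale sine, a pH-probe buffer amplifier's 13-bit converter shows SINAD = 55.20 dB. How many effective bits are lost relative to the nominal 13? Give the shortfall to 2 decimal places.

Effective bits = (55.20 − 1.76)/6.02 = 8.8771.
13 − 8.8771 = 4.12 bits below nominal.

4.12 bits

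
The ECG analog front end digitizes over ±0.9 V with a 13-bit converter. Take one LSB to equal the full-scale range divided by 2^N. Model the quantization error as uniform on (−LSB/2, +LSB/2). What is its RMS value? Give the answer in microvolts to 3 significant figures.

63.4 µV

Full-scale range = 0.9 V − (-0.9 V) = 1.8 V.
Step size = 1.8/8192 V = 219.73 µV.
RMS of a uniform error over width LSB is LSB/√12 = 63.4 µV.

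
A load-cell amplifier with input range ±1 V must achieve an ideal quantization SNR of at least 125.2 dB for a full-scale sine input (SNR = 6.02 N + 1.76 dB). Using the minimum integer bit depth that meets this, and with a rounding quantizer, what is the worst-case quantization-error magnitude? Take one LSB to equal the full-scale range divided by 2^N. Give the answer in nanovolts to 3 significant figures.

477 nV

The full-scale span is 1 − (-1) = 2 V.
Solving 6.02 N ≥ 125.2 − 1.76: N ≥ 20.505. Round up → N = 21.
Step size = 2/2097152 V = 0.95367 µV.
Max error for round-to-nearest is LSB/2 = 477 nV.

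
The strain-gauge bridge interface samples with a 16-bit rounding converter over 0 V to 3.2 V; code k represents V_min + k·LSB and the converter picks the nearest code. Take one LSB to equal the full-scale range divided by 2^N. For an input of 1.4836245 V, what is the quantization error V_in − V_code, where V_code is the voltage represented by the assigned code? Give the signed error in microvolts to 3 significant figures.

−18.1 µV

V_FS = 3.2 V. LSB = 3.2 V / 2^16 ≈ 48.83 µV.
(1.4836245 − (0)) / LSB = 1.4836245 × 65536/3.2 = 30384.6298. Nearest integer: k = 30385.
V_code = V_min + k × range/2^16 = 0 + 30385 × 3.2/65536 = 1.4836425781 V.
Error = V_in − V_code = 1.4836245 − (1.4836425781) = −18.1 µV.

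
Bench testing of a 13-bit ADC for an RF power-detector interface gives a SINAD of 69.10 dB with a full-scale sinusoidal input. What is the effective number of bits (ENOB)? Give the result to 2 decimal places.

ENOB = (SINAD − 1.76) / 6.02 = (69.10 − 1.76) / 6.02 = 67.34 / 6.02 = 11.1860.

11.19 bits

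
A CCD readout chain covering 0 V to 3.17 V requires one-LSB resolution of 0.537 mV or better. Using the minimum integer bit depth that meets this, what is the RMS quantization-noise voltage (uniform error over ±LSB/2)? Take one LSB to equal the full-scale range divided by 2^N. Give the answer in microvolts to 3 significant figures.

112 µV

Span = 3.17 V.
Required number of levels: 3.17/0.537 mV = 5903.2; smallest N with 2^N ≥ that is 13.
Step size = 3.17/8192 V = 386.96 µV.
RMS noise = LSB/√12 = 112 µV.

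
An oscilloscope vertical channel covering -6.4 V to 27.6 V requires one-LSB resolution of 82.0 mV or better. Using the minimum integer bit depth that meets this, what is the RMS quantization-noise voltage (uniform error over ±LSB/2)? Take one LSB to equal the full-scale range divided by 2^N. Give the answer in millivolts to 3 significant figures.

The full-scale span is 27.6 − (-6.4) = 34 V.
Required number of levels: 34/82.0 mV = 414.63; smallest N with 2^N ≥ that is 9.
LSB = 34 V / 2^9 = 66.406 mV.
σ_q = LSB/√12 = 66.406 mV/3.4641 = 19.2 mV.

19.2 mV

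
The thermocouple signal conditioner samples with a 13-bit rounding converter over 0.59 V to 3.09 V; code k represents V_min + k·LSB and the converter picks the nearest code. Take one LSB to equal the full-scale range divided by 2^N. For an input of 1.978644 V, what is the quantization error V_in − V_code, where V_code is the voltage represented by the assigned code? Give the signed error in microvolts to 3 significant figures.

+94.2 µV

Span: 3.09 V − (0.59 V) = 2.5 V. LSB = 2.5 V / 2^13 ≈ 305.2 µV.
(V_in − V_min)/LSB = (1.978644 − (0.59)) × 8192/2.5 = 4550.3087 → nearest code k = 4550.
V_code = 0.59 + (4550/8192) × 2.5 = 1.978549805 V.
e = 1.978644 − (1.978549805) = +94.2 µV.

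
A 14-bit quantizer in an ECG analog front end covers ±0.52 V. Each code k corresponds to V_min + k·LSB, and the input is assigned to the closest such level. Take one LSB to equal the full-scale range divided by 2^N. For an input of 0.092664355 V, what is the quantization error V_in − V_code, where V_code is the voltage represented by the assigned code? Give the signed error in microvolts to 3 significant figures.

−11.4 µV

Span: 0.52 V − (-0.52 V) = 1.04 V. LSB = 1.04 V / 2^14 ≈ 63.48 µV.
(0.092664355 − (-0.52)) / LSB = 0.612664355 × 16384/1.04 = 9651.8200. Nearest integer: k = 9652.
V_code = V_min + k × range/2^14 = -0.52 + 9652 × 1.04/16384 = 0.092675781250 V.
e = 0.092664355 − (0.092675781250) = −11.4 µV.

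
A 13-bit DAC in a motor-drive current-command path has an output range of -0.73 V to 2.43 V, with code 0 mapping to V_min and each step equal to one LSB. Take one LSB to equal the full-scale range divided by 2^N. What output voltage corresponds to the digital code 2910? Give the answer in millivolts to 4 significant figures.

Full-scale range = 2.43 V − (-0.73 V) = 3.16 V. LSB = 3.16 V / 2^13.
V_out = -0.73 + 2910 × (3.16/8192) V
      = -0.73 V + 1.12251 V = 0.392510 V.

392.5 mV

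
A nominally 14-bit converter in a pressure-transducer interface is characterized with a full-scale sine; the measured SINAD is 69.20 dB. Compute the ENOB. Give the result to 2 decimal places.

11.20 bits

Inverting SNR = 6.02 N + 1.76: N_eff = (69.20 − 1.76)/6.02 = 11.2027.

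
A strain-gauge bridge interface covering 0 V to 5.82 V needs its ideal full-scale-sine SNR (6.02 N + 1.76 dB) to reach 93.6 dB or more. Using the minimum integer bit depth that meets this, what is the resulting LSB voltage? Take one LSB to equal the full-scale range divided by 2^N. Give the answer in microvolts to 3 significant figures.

V_FS = 5.82 V.
Solving 6.02 N ≥ 93.6 − 1.76: N ≥ 15.256. Round up → N = 16.
One LSB is 5.82 V / 65536 = 88.8 µV.

88.8 µV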